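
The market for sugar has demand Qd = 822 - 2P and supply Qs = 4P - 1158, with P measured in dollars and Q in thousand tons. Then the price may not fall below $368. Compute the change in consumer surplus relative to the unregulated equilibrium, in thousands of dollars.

Without the control the market clears where 822 - 2P = 4P - 1158, i.e. P* = 330 and Q* = 162.
The floor of 368 is above the equilibrium price 330, so it binds.
At P = 368: Qd = 822 - 2·368 = 86 and Qs = 4·368 - 1158 = 314.
Consumer surplus without the control is ½ · (411 - 330) · 162 = 6561.
With the floor, consumers buy 86 units at 368, so CS = ½ · (411 - 368) · 86 = 1849.
Change in consumer surplus = 1849 - 6561 = -4712.

-4712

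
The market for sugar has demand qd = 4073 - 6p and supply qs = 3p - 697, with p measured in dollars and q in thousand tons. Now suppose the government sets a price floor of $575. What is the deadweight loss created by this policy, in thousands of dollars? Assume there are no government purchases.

Equilibrium: 4073 - 6p = 3p - 697, so 4770 = 9p and p* = 530, q* = 893.
The floor of 575 is above the equilibrium price 530, so it binds.
At p = 575: qd = 4073 - 6·575 = 623 and qs = 3·575 - 697 = 1028.
Quantity traded falls to 623. At q = 623 the demand price is (4073 - 623)/6 = 575 and the supply price is (697 + 623)/3 = 440.
Deadweight loss = ½ · (575 - 440) · (893 - 623) = ½ · 135 · 270 = 18225.

18225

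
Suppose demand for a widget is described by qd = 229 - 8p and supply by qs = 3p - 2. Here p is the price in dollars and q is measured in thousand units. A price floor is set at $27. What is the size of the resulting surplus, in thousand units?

66

Without the control the market clears where 229 - 8p = 3p - 2, i.e. p* = 21 and q* = 61.
Since 27 > 21, the floor is binding.
At p = 27: qd = 229 - 8·27 = 13 and qs = 3·27 - 2 = 79.
Surplus = qs - qd = 79 - 13 = 66.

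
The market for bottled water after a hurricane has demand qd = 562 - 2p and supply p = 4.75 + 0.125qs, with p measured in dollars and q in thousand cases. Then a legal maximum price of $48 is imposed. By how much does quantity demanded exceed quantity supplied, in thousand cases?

Rearranging supply gives qs = 8p - 38. Equilibrium: 562 - 2p = 8p - 38, so 600 = 10p and p* = 60, q* = 442.
Because the ceiling (48) lies below the market-clearing price, it is binding.
At p = 48: qd = 562 - 2·48 = 466 and qs = 8·48 - 38 = 346.
Shortage = qd - qs = 466 - 346 = 120.

120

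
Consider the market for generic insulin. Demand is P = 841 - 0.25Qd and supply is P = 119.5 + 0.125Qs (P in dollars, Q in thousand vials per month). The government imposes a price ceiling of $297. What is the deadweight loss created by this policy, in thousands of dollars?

47628

Rearranging demand gives Qd = 3364 - 4P; rearranging supply gives Qs = 8P - 956. Without the control the market clears where 3364 - 4P = 8P - 956, i.e. P* = 360 and Q* = 1924.
Because the ceiling (297) lies below the market-clearing price, it is binding.
At P = 297: Qd = 3364 - 4·297 = 2176 and Qs = 8·297 - 956 = 1420.
Quantity traded falls to 1420. At Q = 1420 the demand price is (3364 - 1420)/4 = 486 and the supply price is (956 + 1420)/8 = 297.
Deadweight loss = ½ · (486 - 297) · (1924 - 1420) = ½ · 189 · 504 = 47628.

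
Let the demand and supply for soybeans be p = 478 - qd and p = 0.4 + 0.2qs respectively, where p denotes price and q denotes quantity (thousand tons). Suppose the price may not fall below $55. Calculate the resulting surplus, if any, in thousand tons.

Rearranging demand gives qd = 478 - p; rearranging supply gives qs = 5p - 2. Equilibrium: 478 - p = 5p - 2, so 480 = 6p and p* = 80, q* = 398.
The floor of 55 is below the equilibrium price 80, so it is not binding; the market clears at p* = 80, q* = 398.
Since the control does not bind, there is no surplus.

0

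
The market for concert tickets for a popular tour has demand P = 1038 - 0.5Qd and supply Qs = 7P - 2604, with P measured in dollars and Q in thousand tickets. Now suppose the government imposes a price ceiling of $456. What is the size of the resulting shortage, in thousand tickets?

576

Rearranging demand gives Qd = 2076 - 2P. Setting quantity demanded equal to quantity supplied, 2076 - 2P = 7P - 2604, gives P* = 520 and Q* = 1036.
Since 456 < 520, the ceiling is binding.
At P = 456: Qd = 2076 - 2·456 = 1164 and Qs = 7·456 - 2604 = 588.
Shortage = Qd - Qs = 1164 - 588 = 576.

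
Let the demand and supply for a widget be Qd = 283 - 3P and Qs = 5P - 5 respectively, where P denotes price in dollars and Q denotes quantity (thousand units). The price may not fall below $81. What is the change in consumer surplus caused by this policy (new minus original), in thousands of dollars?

Setting quantity demanded equal to quantity supplied, 283 - 3P = 5P - 5, gives P* = 36 and Q* = 175.
Since 81 > 36, the floor is binding.
At P = 81: Qd = 283 - 3·81 = 40 and Qs = 5·81 - 5 = 400.
Consumer surplus without the control is ½ · (283/3 - 36) · 175 = 30625/6.
With the floor, consumers buy 40 units at 81, so CS = ½ · (283/3 - 81) · 40 = 800/3.
Change in consumer surplus = 800/3 - 30625/6 = -4837.5.

-4837.5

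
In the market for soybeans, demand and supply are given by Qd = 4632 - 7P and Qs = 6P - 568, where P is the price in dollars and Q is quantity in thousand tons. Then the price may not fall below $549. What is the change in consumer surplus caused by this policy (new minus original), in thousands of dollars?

-195264.5

Equilibrium: 4632 - 7P = 6P - 568, so 5200 = 13P and P* = 400, Q* = 1832.
Since 549 > 400, the floor is binding.
At P = 549: Qd = 4632 - 7·549 = 789 and Qs = 6·549 - 568 = 2726.
Consumer surplus without the control is ½ · (4632/7 - 400) · 1832 = 1678112/7.
With the floor, consumers buy 789 units at 549, so CS = ½ · (4632/7 - 549) · 789 = 622521/14.
Change in consumer surplus = 622521/14 - 1678112/7 = -195264.5.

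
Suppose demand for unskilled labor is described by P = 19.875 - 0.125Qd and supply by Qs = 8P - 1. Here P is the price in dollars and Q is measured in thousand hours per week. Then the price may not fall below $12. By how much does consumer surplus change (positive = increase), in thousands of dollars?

-142

Rearranging demand gives Qd = 159 - 8P. Equilibrium: 159 - 8P = 8P - 1, so 160 = 16P and P* = 10, Q* = 79.
Since 12 > 10, the floor is binding.
At P = 12: Qd = 159 - 8·12 = 63 and Qs = 8·12 - 1 = 95.
Consumer surplus without the control is ½ · (19.875 - 10) · 79 = 390.0625.
With the floor, consumers buy 63 units at 12, so CS = ½ · (19.875 - 12) · 63 = 248.0625.
Change in consumer surplus = 248.0625 - 390.0625 = -142.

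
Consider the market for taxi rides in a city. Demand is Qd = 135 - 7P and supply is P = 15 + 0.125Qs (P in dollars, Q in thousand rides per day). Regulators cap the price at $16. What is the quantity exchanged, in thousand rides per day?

Rearranging supply gives Qs = 8P - 120. Without the control the market clears where 135 - 7P = 8P - 120, i.e. P* = 17 and Q* = 16.
The ceiling of 16 is below the equilibrium price 17, so it binds.
At P = 16: Qd = 135 - 7·16 = 23 and Qs = 8·16 - 120 = 8.
The quantity actually transacted is the short side, supply: 8.

8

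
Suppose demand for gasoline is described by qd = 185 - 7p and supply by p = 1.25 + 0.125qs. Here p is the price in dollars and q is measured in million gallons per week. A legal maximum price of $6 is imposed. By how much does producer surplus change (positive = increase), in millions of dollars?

Rearranging supply gives qs = 8p - 10. Without the control the market clears where 185 - 7p = 8p - 10, i.e. p* = 13 and q* = 94.
Since 6 < 13, the ceiling is binding.
At p = 6: qd = 185 - 7·6 = 143 and qs = 8·6 - 10 = 38.
Producer surplus without the control is ½ · (13 - 1.25) · 94 = 552.25.
With the ceiling, producers sell 38 units at 6, so PS = ½ · (6 - 1.25) · 38 = 90.25.
Change in producer surplus = 90.25 - 552.25 = -462.

-462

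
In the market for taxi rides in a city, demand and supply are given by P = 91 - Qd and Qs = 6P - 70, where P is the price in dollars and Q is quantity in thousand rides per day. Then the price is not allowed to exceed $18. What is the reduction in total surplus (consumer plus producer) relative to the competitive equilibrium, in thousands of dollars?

525

Rearranging demand gives Qd = 91 - P. Equilibrium: 91 - P = 6P - 70, so 161 = 7P and P* = 23, Q* = 68.
Because the ceiling (18) lies below the market-clearing price, it is binding.
At P = 18: Qd = 91 - 18 = 73 and Qs = 6·18 - 70 = 38.
Quantity traded falls to 38. At Q = 38 the demand price is 91 - 38 = 53 and the supply price is (70 + 38)/6 = 18.
Deadweight loss = ½ · (53 - 18) · (68 - 38) = ½ · 35 · 30 = 525.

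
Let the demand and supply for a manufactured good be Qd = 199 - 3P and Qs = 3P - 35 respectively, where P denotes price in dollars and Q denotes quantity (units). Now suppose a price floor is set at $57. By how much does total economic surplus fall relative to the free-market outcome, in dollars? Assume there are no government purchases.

972

Setting quantity demanded equal to quantity supplied, 199 - 3P = 3P - 35, gives P* = 39 and Q* = 82.
The floor of 57 is above the equilibrium price 39, so it binds.
At P = 57: Qd = 199 - 3·57 = 28 and Qs = 3·57 - 35 = 136.
Quantity traded falls to 28. At Q = 28 the demand price is (199 - 28)/3 = 57 and the supply price is (35 + 28)/3 = 21.
Deadweight loss = ½ · (57 - 21) · (82 - 28) = ½ · 36 · 54 = 972.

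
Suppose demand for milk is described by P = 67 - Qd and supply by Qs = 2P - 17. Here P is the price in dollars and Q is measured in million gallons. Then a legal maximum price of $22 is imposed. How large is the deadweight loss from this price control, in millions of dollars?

Rearranging demand gives Qd = 67 - P. Equilibrium: 67 - P = 2P - 17, so 84 = 3P and P* = 28, Q* = 39.
Because the ceiling (22) lies below the market-clearing price, it is binding.
At P = 22: Qd = 67 - 22 = 45 and Qs = 2·22 - 17 = 27.
Quantity traded falls to 27. At Q = 27 the demand price is 67 - 27 = 40 and the supply price is (17 + 27)/2 = 22.
Deadweight loss = ½ · (40 - 22) · (39 - 27) = ½ · 18 · 12 = 108.

108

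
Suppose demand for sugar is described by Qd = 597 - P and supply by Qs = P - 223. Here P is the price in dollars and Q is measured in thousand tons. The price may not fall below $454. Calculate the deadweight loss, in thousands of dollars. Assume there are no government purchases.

1936

Setting quantity demanded equal to quantity supplied, 597 - P = P - 223, gives P* = 410 and Q* = 187.
Since 454 > 410, the floor is binding.
At P = 454: Qd = 597 - 454 = 143 and Qs = 454 - 223 = 231.
Quantity traded falls to 143. At Q = 143 the demand price is 597 - 143 = 454 and the supply price is 223 + 143 = 366.
Deadweight loss = ½ · (454 - 366) · (187 - 143) = ½ · 88 · 44 = 1936.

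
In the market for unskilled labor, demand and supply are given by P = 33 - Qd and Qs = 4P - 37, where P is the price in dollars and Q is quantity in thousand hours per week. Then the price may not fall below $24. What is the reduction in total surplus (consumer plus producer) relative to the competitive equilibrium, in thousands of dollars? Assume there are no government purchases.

62.5

Rearranging demand gives Qd = 33 - P. Without the control the market clears where 33 - P = 4P - 37, i.e. P* = 14 and Q* = 19.
Since 24 > 14, the floor is binding.
At P = 24: Qd = 33 - 24 = 9 and Qs = 4·24 - 37 = 59.
Quantity traded falls to 9. At Q = 9 the demand price is 33 - 9 = 24 and the supply price is (37 + 9)/4 = 11.5.
Deadweight loss = ½ · (24 - 11.5) · (19 - 9) = ½ · 12.5 · 10 = 62.5.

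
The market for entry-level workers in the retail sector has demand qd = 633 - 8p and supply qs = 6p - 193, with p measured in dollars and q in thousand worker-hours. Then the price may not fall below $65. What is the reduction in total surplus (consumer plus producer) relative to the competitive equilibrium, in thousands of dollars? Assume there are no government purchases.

Equilibrium: 633 - 8p = 6p - 193, so 826 = 14p and p* = 59, q* = 161.
The floor of 65 is above the equilibrium price 59, so it binds.
At p = 65: qd = 633 - 8·65 = 113 and qs = 6·65 - 193 = 197.
Quantity traded falls to 113. At q = 113 the demand price is (633 - 113)/8 = 65 and the supply price is (193 + 113)/6 = 51.
Deadweight loss = ½ · (65 - 51) · (161 - 113) = ½ · 14 · 48 = 336.

336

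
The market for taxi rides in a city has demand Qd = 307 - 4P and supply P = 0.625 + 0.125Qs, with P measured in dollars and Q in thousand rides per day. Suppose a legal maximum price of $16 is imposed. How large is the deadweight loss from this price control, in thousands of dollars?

Rearranging supply gives Qs = 8P - 5. Without the control the market clears where 307 - 4P = 8P - 5, i.e. P* = 26 and Q* = 203.
Because the ceiling (16) lies below the market-clearing price, it is binding.
At P = 16: Qd = 307 - 4·16 = 243 and Qs = 8·16 - 5 = 123.
Quantity traded falls to 123. At Q = 123 the demand price is (307 - 123)/4 = 46 and the supply price is (5 + 123)/8 = 16.
Deadweight loss = ½ · (46 - 16) · (203 - 123) = ½ · 30 · 80 = 1200.

1200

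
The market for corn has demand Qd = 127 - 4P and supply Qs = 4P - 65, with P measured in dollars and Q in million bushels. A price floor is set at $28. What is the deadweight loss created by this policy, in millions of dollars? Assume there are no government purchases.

Without the control the market clears where 127 - 4P = 4P - 65, i.e. P* = 24 and Q* = 31.
Since 28 > 24, the floor is binding.
At P = 28: Qd = 127 - 4·28 = 15 and Qs = 4·28 - 65 = 47.
Quantity traded falls to 15. At Q = 15 the demand price is (127 - 15)/4 = 28 and the supply price is (65 + 15)/4 = 20.
Deadweight loss = ½ · (28 - 20) · (31 - 15) = ½ · 8 · 16 = 64.

64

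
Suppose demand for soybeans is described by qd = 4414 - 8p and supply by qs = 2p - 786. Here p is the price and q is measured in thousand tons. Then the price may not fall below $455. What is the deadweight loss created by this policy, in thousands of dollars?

0

Equilibrium: 4414 - 8p = 2p - 786, so 5200 = 10p and p* = 520, q* = 254.
Since 455 is below p* = 520, the floor does not bind and the free-market outcome prevails.
Since the control does not bind, no trades are prevented and deadweight loss is zero.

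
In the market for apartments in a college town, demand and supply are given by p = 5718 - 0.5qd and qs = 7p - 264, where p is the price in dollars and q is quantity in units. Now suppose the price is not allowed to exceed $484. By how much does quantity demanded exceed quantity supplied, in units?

Rearranging demand gives qd = 11436 - 2p. In a free market, 11436 - 2p = 7p - 264 gives the equilibrium p* = 1300, q* = 8836.
Because the ceiling (484) lies below the market-clearing price, it is binding.
At p = 484: qd = 11436 - 2·484 = 10468 and qs = 7·484 - 264 = 3124.
Shortage = qd - qs = 10468 - 3124 = 7344.

7344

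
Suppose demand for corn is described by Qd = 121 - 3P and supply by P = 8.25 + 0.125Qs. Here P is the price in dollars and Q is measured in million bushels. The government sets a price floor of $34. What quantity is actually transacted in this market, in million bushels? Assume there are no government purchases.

Rearranging supply gives Qs = 8P - 66. Without the control the market clears where 121 - 3P = 8P - 66, i.e. P* = 17 and Q* = 70.
The floor of 34 is above the equilibrium price 17, so it binds.
At P = 34: Qd = 121 - 3·34 = 19 and Qs = 8·34 - 66 = 206.
The quantity actually transacted is the short side, demand: 19.

19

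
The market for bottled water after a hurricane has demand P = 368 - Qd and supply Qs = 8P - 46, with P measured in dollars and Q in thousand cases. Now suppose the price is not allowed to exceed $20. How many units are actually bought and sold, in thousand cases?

Rearranging demand gives Qd = 368 - P. Setting quantity demanded equal to quantity supplied, 368 - P = 8P - 46, gives P* = 46 and Q* = 322.
The ceiling of 20 is below the equilibrium price 46, so it binds.
At P = 20: Qd = 368 - 20 = 348 and Qs = 8·20 - 46 = 114.
The quantity actually transacted is the short side, supply: 114.

114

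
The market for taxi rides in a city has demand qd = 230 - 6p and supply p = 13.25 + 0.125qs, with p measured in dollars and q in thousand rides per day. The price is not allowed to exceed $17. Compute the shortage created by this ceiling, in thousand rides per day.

Rearranging supply gives qs = 8p - 106. Without the control the market clears where 230 - 6p = 8p - 106, i.e. p* = 24 and q* = 86.
Because the ceiling (17) lies below the market-clearing price, it is binding.
At p = 17: qd = 230 - 6·17 = 128 and qs = 8·17 - 106 = 30.
Shortage = qd - qs = 128 - 30 = 98.

98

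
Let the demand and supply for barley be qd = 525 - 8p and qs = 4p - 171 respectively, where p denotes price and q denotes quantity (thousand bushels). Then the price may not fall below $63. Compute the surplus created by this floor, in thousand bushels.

60

In a free market, 525 - 8p = 4p - 171 gives the equilibrium p* = 58, q* = 61.
Since 63 > 58, the floor is binding.
At p = 63: qd = 525 - 8·63 = 21 and qs = 4·63 - 171 = 81.
Surplus = qs - qd = 81 - 21 = 60.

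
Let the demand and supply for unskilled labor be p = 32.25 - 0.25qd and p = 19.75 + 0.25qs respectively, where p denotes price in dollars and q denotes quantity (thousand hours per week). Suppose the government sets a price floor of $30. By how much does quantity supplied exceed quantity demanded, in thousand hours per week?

32

Rearranging demand gives qd = 129 - 4p; rearranging supply gives qs = 4p - 79. In a free market, 129 - 4p = 4p - 79 gives the equilibrium p* = 26, q* = 25.
Because the floor (30) lies above the market-clearing price, it is binding.
At p = 30: qd = 129 - 4·30 = 9 and qs = 4·30 - 79 = 41.
Surplus = qs - qd = 41 - 9 = 32.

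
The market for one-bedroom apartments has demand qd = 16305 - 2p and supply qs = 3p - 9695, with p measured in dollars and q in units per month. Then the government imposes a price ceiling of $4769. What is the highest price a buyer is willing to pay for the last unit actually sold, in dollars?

5846.5

Equilibrium: 16305 - 2p = 3p - 9695, so 26000 = 5p and p* = 5200, q* = 5905.
Because the ceiling (4769) lies below the market-clearing price, it is binding.
At p = 4769: qd = 16305 - 2·4769 = 6767 and qs = 3·4769 - 9695 = 4612.
Only 4612 units reach the market. On the demand curve, the marginal buyer's willingness to pay at q = 4612 is (16305 - 4612)/2 = 5846.5.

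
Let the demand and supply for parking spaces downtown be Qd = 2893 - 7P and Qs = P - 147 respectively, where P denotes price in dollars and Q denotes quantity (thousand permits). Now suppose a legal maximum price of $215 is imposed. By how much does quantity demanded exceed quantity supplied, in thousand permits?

Setting quantity demanded equal to quantity supplied, 2893 - 7P = P - 147, gives P* = 380 and Q* = 233.
Because the ceiling (215) lies below the market-clearing price, it is binding.
At P = 215: Qd = 2893 - 7·215 = 1388 and Qs = 215 - 147 = 68.
Shortage = Qd - Qs = 1388 - 68 = 1320.

1320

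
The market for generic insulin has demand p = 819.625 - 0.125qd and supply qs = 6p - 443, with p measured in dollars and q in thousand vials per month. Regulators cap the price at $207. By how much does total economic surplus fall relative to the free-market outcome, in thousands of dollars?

450707.25

Rearranging demand gives qd = 6557 - 8p. Setting quantity demanded equal to quantity supplied, 6557 - 8p = 6p - 443, gives p* = 500 and q* = 2557.
Since 207 < 500, the ceiling is binding.
At p = 207: qd = 6557 - 8·207 = 4901 and qs = 6·207 - 443 = 799.
Quantity traded falls to 799. At q = 799 the demand price is (6557 - 799)/8 = 719.75 and the supply price is (443 + 799)/6 = 207.
Deadweight loss = ½ · (719.75 - 207) · (2557 - 799) = ½ · 512.75 · 1758 = 450707.25.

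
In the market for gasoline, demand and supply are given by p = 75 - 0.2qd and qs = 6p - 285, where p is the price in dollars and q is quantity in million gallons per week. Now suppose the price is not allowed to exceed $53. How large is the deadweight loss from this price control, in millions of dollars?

323.4

Rearranging demand gives qd = 375 - 5p. Setting quantity demanded equal to quantity supplied, 375 - 5p = 6p - 285, gives p* = 60 and q* = 75.
Since 53 < 60, the ceiling is binding.
At p = 53: qd = 375 - 5·53 = 110 and qs = 6·53 - 285 = 33.
Quantity traded falls to 33. At q = 33 the demand price is (375 - 33)/5 = 68.4 and the supply price is (285 + 33)/6 = 53.
Deadweight loss = ½ · (68.4 - 53) · (75 - 33) = ½ · 15.4 · 42 = 323.4.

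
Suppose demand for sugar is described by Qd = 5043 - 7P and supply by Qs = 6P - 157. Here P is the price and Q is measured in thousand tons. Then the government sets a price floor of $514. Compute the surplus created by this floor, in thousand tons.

1482

Equilibrium: 5043 - 7P = 6P - 157, so 5200 = 13P and P* = 400, Q* = 2243.
Since 514 > 400, the floor is binding.
At P = 514: Qd = 5043 - 7·514 = 1445 and Qs = 6·514 - 157 = 2927.
Surplus = Qs - Qd = 2927 - 1445 = 1482.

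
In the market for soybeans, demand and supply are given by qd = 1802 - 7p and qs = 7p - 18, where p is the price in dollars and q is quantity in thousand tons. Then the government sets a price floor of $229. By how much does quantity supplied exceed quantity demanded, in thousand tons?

Setting quantity demanded equal to quantity supplied, 1802 - 7p = 7p - 18, gives p* = 130 and q* = 892.
The floor of 229 is above the equilibrium price 130, so it binds.
At p = 229: qd = 1802 - 7·229 = 199 and qs = 7·229 - 18 = 1585.
Surplus = qs - qd = 1585 - 199 = 1386.

1386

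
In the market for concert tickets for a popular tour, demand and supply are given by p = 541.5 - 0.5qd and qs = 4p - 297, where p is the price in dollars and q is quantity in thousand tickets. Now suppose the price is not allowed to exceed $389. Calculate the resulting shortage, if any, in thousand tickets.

0

Rearranging demand gives qd = 1083 - 2p. Equilibrium: 1083 - 2p = 4p - 297, so 1380 = 6p and p* = 230, q* = 623.
Since 389 is above p* = 230, the ceiling does not bind and the free-market outcome prevails.
Since the control does not bind, there is no shortage.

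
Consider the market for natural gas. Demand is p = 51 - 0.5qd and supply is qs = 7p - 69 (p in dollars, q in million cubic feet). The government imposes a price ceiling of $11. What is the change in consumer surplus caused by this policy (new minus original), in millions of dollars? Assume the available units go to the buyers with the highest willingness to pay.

Rearranging demand gives qd = 102 - 2p. In a free market, 102 - 2p = 7p - 69 gives the equilibrium p* = 19, q* = 64.
The ceiling of 11 is below the equilibrium price 19, so it binds.
At p = 11: qd = 102 - 2·11 = 80 and qs = 7·11 - 69 = 8.
Consumer surplus without the control is ½ · (51 - 19) · 64 = 1024.
With the ceiling, 8 units are sold at 11 (assume they go to the highest-value buyers). The demand price at q = 8 is 47, so CS = ½ · [(51 - 11) + (47 - 11)] · 8 = 304.
Change in consumer surplus = 304 - 1024 = -720.

-720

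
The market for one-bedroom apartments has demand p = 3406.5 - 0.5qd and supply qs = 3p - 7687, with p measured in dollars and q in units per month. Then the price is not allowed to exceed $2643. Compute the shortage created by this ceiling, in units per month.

1285

Rearranging demand gives qd = 6813 - 2p. Setting quantity demanded equal to quantity supplied, 6813 - 2p = 3p - 7687, gives p* = 2900 and q* = 1013.
Since 2643 < 2900, the ceiling is binding.
At p = 2643: qd = 6813 - 2·2643 = 1527 and qs = 3·2643 - 7687 = 242.
Shortage = qd - qs = 1527 - 242 = 1285.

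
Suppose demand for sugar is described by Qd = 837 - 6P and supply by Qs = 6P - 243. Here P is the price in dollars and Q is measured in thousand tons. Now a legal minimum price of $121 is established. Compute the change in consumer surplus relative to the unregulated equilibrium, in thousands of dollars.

In a free market, 837 - 6P = 6P - 243 gives the equilibrium P* = 90, Q* = 297.
Since 121 > 90, the floor is binding.
At P = 121: Qd = 837 - 6·121 = 111 and Qs = 6·121 - 243 = 483.
Consumer surplus without the control is ½ · (139.5 - 90) · 297 = 7350.75.
With the floor, consumers buy 111 units at 121, so CS = ½ · (139.5 - 121) · 111 = 1026.75.
Change in consumer surplus = 1026.75 - 7350.75 = -6324.

-6324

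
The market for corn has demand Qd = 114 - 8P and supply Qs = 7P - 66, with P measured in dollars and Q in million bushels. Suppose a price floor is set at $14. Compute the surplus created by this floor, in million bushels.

Equilibrium: 114 - 8P = 7P - 66, so 180 = 15P and P* = 12, Q* = 18.
Because the floor (14) lies above the market-clearing price, it is binding.
At P = 14: Qd = 114 - 8·14 = 2 and Qs = 7·14 - 66 = 32.
Surplus = Qs - Qd = 32 - 2 = 30.

30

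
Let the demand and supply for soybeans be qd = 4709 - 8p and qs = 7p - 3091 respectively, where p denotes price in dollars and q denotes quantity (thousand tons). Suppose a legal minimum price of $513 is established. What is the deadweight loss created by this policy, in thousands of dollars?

0

In a free market, 4709 - 8p = 7p - 3091 gives the equilibrium p* = 520, q* = 549.
Since 513 is below p* = 520, the floor does not bind and the free-market outcome prevails.
Since the control does not bind, no trades are prevented and deadweight loss is zero.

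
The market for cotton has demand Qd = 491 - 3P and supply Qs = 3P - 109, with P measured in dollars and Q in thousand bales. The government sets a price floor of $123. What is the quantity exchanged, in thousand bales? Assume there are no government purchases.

122

Equilibrium: 491 - 3P = 3P - 109, so 600 = 6P and P* = 100, Q* = 191.
Since 123 > 100, the floor is binding.
At P = 123: Qd = 491 - 3·123 = 122 and Qs = 3·123 - 109 = 260.
The quantity actually transacted is the short side, demand: 122.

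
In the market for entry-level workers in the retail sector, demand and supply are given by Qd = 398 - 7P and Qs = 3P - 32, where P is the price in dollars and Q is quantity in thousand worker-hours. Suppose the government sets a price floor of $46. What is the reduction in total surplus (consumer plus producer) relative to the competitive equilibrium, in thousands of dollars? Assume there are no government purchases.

In a free market, 398 - 7P = 3P - 32 gives the equilibrium P* = 43, Q* = 97.
The floor of 46 is above the equilibrium price 43, so it binds.
At P = 46: Qd = 398 - 7·46 = 76 and Qs = 3·46 - 32 = 106.
Quantity traded falls to 76. At Q = 76 the demand price is (398 - 76)/7 = 46 and the supply price is (32 + 76)/3 = 36.
Deadweight loss = ½ · (46 - 36) · (97 - 76) = ½ · 10 · 21 = 105.

105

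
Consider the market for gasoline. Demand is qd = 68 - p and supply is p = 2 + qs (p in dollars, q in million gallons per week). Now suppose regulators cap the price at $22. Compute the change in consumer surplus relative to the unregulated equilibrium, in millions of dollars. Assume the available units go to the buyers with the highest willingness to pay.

Rearranging supply gives qs = p - 2. Without the control the market clears where 68 - p = p - 2, i.e. p* = 35 and q* = 33.
Since 22 < 35, the ceiling is binding.
At p = 22: qd = 68 - 22 = 46 and qs = 22 - 2 = 20.
Consumer surplus without the control is ½ · (68 - 35) · 33 = 544.5.
With the ceiling, 20 units are sold at 22 (assume they go to the highest-value buyers). The demand price at q = 20 is 48, so CS = ½ · [(68 - 22) + (48 - 22)] · 20 = 720.
Change in consumer surplus = 720 - 544.5 = 175.5.

175.5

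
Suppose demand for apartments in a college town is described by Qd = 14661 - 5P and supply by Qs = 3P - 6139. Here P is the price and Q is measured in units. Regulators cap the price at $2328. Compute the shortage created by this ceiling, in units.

2176

Without the control the market clears where 14661 - 5P = 3P - 6139, i.e. P* = 2600 and Q* = 1661.
Since 2328 < 2600, the ceiling is binding.
At P = 2328: Qd = 14661 - 5·2328 = 3021 and Qs = 3·2328 - 6139 = 845.
Shortage = Qd - Qs = 3021 - 845 = 2176.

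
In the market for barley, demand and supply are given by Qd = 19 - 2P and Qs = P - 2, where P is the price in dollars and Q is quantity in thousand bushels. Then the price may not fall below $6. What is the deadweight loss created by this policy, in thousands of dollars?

In a free market, 19 - 2P = P - 2 gives the equilibrium P* = 7, Q* = 5.
Since 6 is below P* = 7, the floor does not bind and the free-market outcome prevails.
Since the control does not bind, no trades are prevented and deadweight loss is zero.

0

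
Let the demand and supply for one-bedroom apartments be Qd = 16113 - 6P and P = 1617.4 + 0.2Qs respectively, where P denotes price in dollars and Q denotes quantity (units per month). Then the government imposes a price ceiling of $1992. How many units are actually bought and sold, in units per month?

1873

Rearranging supply gives Qs = 5P - 8087. Setting quantity demanded equal to quantity supplied, 16113 - 6P = 5P - 8087, gives P* = 2200 and Q* = 2913.
Since 1992 < 2200, the ceiling is binding.
At P = 1992: Qd = 16113 - 6·1992 = 4161 and Qs = 5·1992 - 8087 = 1873.
The quantity actually transacted is the short side, supply: 1873.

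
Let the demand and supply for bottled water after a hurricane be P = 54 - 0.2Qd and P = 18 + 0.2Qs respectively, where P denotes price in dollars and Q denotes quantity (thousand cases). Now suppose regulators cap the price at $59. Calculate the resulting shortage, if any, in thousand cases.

0

Rearranging demand gives Qd = 270 - 5P; rearranging supply gives Qs = 5P - 90. Setting quantity demanded equal to quantity supplied, 270 - 5P = 5P - 90, gives P* = 36 and Q* = 90.
Since 59 is above P* = 36, the ceiling does not bind and the free-market outcome prevails.
Since the control does not bind, there is no shortage.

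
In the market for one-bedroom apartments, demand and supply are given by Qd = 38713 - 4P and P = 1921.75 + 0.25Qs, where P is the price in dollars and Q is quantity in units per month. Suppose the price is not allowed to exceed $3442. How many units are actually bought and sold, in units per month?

Rearranging supply gives Qs = 4P - 7687. Equilibrium: 38713 - 4P = 4P - 7687, so 46400 = 8P and P* = 5800, Q* = 15513.
The ceiling of 3442 is below the equilibrium price 5800, so it binds.
At P = 3442: Qd = 38713 - 4·3442 = 24945 and Qs = 4·3442 - 7687 = 6081.
The quantity actually transacted is the short side, supply: 6081.

6081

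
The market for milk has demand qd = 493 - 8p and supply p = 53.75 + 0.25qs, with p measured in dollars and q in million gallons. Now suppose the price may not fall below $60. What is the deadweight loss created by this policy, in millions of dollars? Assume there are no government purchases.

Rearranging supply gives qs = 4p - 215. Setting quantity demanded equal to quantity supplied, 493 - 8p = 4p - 215, gives p* = 59 and q* = 21.
Since 60 > 59, the floor is binding.
At p = 60: qd = 493 - 8·60 = 13 and qs = 4·60 - 215 = 25.
Quantity traded falls to 13. At q = 13 the demand price is (493 - 13)/8 = 60 and the supply price is (215 + 13)/4 = 57.
Deadweight loss = ½ · (60 - 57) · (21 - 13) = ½ · 3 · 8 = 12.

12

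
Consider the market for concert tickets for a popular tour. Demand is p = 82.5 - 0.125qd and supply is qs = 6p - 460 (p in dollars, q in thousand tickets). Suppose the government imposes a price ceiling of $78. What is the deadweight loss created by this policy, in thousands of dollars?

21

Rearranging demand gives qd = 660 - 8p. In a free market, 660 - 8p = 6p - 460 gives the equilibrium p* = 80, q* = 20.
Since 78 < 80, the ceiling is binding.
At p = 78: qd = 660 - 8·78 = 36 and qs = 6·78 - 460 = 8.
Quantity traded falls to 8. At q = 8 the demand price is (660 - 8)/8 = 81.5 and the supply price is (460 + 8)/6 = 78.
Deadweight loss = ½ · (81.5 - 78) · (20 - 8) = ½ · 3.5 · 12 = 21.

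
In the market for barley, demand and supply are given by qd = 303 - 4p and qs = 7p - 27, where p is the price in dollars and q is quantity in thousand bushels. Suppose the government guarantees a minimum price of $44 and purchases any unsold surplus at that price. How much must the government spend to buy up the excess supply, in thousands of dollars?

Without the control the market clears where 303 - 4p = 7p - 27, i.e. p* = 30 and q* = 183.
Because the floor (44) lies above the market-clearing price, it is binding.
At p = 44: qd = 303 - 4·44 = 127 and qs = 7·44 - 27 = 281.
Surplus = qs - qd = 154.
Government expenditure = surplus × support price = 154 × 44 = 6776.

6776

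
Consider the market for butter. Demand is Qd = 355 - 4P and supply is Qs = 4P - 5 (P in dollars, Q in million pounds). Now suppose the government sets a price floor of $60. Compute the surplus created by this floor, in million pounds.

Setting quantity demanded equal to quantity supplied, 355 - 4P = 4P - 5, gives P* = 45 and Q* = 175.
Since 60 > 45, the floor is binding.
At P = 60: Qd = 355 - 4·60 = 115 and Qs = 4·60 - 5 = 235.
Surplus = Qs - Qd = 235 - 115 = 120.

120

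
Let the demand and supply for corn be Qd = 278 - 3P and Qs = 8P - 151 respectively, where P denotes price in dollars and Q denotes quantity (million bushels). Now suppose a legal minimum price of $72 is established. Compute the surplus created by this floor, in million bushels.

In a free market, 278 - 3P = 8P - 151 gives the equilibrium P* = 39, Q* = 161.
Because the floor (72) lies above the market-clearing price, it is binding.
At P = 72: Qd = 278 - 3·72 = 62 and Qs = 8·72 - 151 = 425.
Surplus = Qs - Qd = 425 - 62 = 363.

363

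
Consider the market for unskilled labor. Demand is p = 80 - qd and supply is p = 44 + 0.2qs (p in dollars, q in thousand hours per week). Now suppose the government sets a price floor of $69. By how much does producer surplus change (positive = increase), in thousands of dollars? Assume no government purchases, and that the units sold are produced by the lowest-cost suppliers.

Rearranging demand gives qd = 80 - p; rearranging supply gives qs = 5p - 220. Setting quantity demanded equal to quantity supplied, 80 - p = 5p - 220, gives p* = 50 and q* = 30.
Because the floor (69) lies above the market-clearing price, it is binding.
At p = 69: qd = 80 - 69 = 11 and qs = 5·69 - 220 = 125.
Producer surplus without the control is ½ · (50 - 44) · 30 = 90.
With the floor, 11 units are sold at 69. The supply price at q = 11 is 46.2, so PS = ½ · [(69 - 44) + (69 - 46.2)] · 11 = 262.9.
Change in producer surplus = 262.9 - 90 = 172.9.

172.9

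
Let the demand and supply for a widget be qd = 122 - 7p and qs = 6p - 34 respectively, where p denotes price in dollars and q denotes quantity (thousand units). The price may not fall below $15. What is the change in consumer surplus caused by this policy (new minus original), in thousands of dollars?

-82.5

Without the control the market clears where 122 - 7p = 6p - 34, i.e. p* = 12 and q* = 38.
Since 15 > 12, the floor is binding.
At p = 15: qd = 122 - 7·15 = 17 and qs = 6·15 - 34 = 56.
Consumer surplus without the control is ½ · (122/7 - 12) · 38 = 722/7.
With the floor, consumers buy 17 units at 15, so CS = ½ · (122/7 - 15) · 17 = 289/14.
Change in consumer surplus = 289/14 - 722/7 = -82.5.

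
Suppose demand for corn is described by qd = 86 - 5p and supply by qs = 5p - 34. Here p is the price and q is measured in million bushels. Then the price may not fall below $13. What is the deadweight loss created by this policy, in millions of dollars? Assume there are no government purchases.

5

In a free market, 86 - 5p = 5p - 34 gives the equilibrium p* = 12, q* = 26.
Since 13 > 12, the floor is binding.
At p = 13: qd = 86 - 5·13 = 21 and qs = 5·13 - 34 = 31.
Quantity traded falls to 21. At q = 21 the demand price is (86 - 21)/5 = 13 and the supply price is (34 + 21)/5 = 11.
Deadweight loss = ½ · (13 - 11) · (26 - 21) = ½ · 2 · 5 = 5.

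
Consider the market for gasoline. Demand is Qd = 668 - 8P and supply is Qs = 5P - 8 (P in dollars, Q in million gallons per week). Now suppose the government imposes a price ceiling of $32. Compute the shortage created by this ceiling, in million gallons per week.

In a free market, 668 - 8P = 5P - 8 gives the equilibrium P* = 52, Q* = 252.
Because the ceiling (32) lies below the market-clearing price, it is binding.
At P = 32: Qd = 668 - 8·32 = 412 and Qs = 5·32 - 8 = 152.
Shortage = Qd - Qs = 412 - 152 = 260.

260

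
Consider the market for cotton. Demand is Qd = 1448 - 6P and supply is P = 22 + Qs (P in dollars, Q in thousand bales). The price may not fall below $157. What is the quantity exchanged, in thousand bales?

Rearranging supply gives Qs = P - 22. Equilibrium: 1448 - 6P = P - 22, so 1470 = 7P and P* = 210, Q* = 188.
Since 157 is below P* = 210, the floor does not bind and the free-market outcome prevails.

188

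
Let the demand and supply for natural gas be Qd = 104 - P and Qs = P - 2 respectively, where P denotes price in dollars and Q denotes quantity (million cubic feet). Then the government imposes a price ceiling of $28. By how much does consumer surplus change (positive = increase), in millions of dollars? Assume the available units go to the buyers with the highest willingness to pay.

In a free market, 104 - P = P - 2 gives the equilibrium P* = 53, Q* = 51.
Because the ceiling (28) lies below the market-clearing price, it is binding.
At P = 28: Qd = 104 - 28 = 76 and Qs = 28 - 2 = 26.
Consumer surplus without the control is ½ · (104 - 53) · 51 = 1300.5.
With the ceiling, 26 units are sold at 28 (assume they go to the highest-value buyers). The demand price at Q = 26 is 78, so CS = ½ · [(104 - 28) + (78 - 28)] · 26 = 1638.
Change in consumer surplus = 1638 - 1300.5 = 337.5.

337.5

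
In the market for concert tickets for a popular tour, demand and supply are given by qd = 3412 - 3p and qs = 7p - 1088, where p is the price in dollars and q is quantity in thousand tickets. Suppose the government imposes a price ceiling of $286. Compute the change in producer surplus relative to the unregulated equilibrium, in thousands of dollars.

-244032

Setting quantity demanded equal to quantity supplied, 3412 - 3p = 7p - 1088, gives p* = 450 and q* = 2062.
Since 286 < 450, the ceiling is binding.
At p = 286: qd = 3412 - 3·286 = 2554 and qs = 7·286 - 1088 = 914.
Producer surplus without the control is ½ · (450 - 1088/7) · 2062 = 2125922/7.
With the ceiling, producers sell 914 units at 286, so PS = ½ · (286 - 1088/7) · 914 = 417698/7.
Change in producer surplus = 417698/7 - 2125922/7 = -244032.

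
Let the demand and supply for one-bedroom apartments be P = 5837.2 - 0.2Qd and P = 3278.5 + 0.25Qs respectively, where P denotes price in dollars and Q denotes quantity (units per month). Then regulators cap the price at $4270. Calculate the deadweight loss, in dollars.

665640

Rearranging demand gives Qd = 29186 - 5P; rearranging supply gives Qs = 4P - 13114. Without the control the market clears where 29186 - 5P = 4P - 13114, i.e. P* = 4700 and Q* = 5686.
The ceiling of 4270 is below the equilibrium price 4700, so it binds.
At P = 4270: Qd = 29186 - 5·4270 = 7836 and Qs = 4·4270 - 13114 = 3966.
Quantity traded falls to 3966. At Q = 3966 the demand price is (29186 - 3966)/5 = 5044 and the supply price is (13114 + 3966)/4 = 4270.
Deadweight loss = ½ · (5044 - 4270) · (5686 - 3966) = ½ · 774 · 1720 = 665640.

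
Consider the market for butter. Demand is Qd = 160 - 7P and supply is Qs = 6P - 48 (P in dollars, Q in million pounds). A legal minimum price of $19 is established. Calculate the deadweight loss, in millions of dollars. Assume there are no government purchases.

Equilibrium: 160 - 7P = 6P - 48, so 208 = 13P and P* = 16, Q* = 48.
The floor of 19 is above the equilibrium price 16, so it binds.
At P = 19: Qd = 160 - 7·19 = 27 and Qs = 6·19 - 48 = 66.
Quantity traded falls to 27. At Q = 27 the demand price is (160 - 27)/7 = 19 and the supply price is (48 + 27)/6 = 12.5.
Deadweight loss = ½ · (19 - 12.5) · (48 - 27) = ½ · 6.5 · 21 = 68.25.

68.25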